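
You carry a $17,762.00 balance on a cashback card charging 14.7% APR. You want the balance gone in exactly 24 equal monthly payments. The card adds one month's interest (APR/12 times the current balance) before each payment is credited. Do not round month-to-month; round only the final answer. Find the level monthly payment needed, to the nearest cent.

$858.69

Monthly rate r = 14.7%/12 = 1.225% = 0.01225.
Level-payment amortization: P = B₀·r / (1 − (1+r)^(−n)) = 17762.00·0.01225 / (1 − 1.01225^(−24)).
Denominator 1 − (1+r)^(−24) = 0.253391123.
P = 217.584 / 0.253391123 ≈ 858.69.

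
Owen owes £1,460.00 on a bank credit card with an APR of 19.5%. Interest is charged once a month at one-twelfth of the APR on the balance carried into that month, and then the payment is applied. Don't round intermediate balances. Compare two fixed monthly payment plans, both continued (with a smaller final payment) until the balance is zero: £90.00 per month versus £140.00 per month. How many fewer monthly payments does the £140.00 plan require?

7 fewer payments

Monthly rate r = 19.5%/12 = 1.625% = 0.01625.
At £90.00/mo: n = ⌈−ln(1 − rB₀/P)/ln(1+r)⌉ = 19 payments (last £88.50); total interest = total paid − £1,460.00 = £248.50.
At £140.00/mo: 12 payments (last £72.99); total interest £152.99.
Payments saved = 19 − 12 = 7.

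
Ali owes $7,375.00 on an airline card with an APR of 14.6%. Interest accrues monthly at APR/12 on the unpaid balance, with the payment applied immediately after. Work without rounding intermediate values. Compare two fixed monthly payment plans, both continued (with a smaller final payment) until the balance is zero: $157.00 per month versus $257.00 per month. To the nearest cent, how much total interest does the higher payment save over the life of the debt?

Monthly rate r = 14.6%/12 = 1.21667% = 0.0121667.
At $157.00/mo: n = ⌈−ln(1 − rB₀/P)/ln(1+r)⌉ = 71 payments (last $12.95); total interest = total paid − $7,375.00 = $3,627.95.
At $257.00/mo: 36 payments (last $132.11); total interest $1,752.11.
Interest saved = $3,627.95 − $1,752.11 = $1,875.84.

$1,875.84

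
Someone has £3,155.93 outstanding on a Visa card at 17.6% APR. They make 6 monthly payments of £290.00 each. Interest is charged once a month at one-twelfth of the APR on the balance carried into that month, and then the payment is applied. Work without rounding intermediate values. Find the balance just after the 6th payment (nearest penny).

Monthly rate r = 17.6%/12 = 1.46667% = 0.0146667.
Each month: B ← B·(1+r) − £290.00.
Month 1: interest £46.29; balance after payment £2,912.22.
Month 2: interest £42.71; balance after payment £2,664.93.
Month 3: interest £39.09; balance after payment £2,414.02.
Month 4: interest £35.41; balance after payment £2,159.42.
Month 5: interest £31.67; balance after payment £1,901.09.
Month 6: interest £27.88; balance after payment £1,638.97.

£1,638.97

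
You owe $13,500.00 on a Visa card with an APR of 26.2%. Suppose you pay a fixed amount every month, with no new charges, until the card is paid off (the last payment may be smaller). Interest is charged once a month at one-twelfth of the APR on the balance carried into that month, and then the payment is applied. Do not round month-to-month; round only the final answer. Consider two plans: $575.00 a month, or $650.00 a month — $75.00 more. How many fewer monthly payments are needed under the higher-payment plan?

Monthly rate r = 26.2%/12 = 2.18333% = 0.0218333.
At $575.00/mo: n = ⌈−ln(1 − rB₀/P)/ln(1+r)⌉ = 34 payments (last $159.40); total interest = total paid − $13,500.00 = $5,634.40.
At $650.00/mo: 28 payments (last $632.00); total interest $4,682.00.
Payments saved = 34 − 28 = 6.

6 fewer payments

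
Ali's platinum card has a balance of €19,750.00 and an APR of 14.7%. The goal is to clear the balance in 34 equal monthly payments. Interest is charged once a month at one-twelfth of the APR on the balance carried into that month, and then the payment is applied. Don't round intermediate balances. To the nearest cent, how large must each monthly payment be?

€713.72

Monthly rate r = 14.7%/12 = 1.225% = 0.01225.
Level-payment amortization: P = B₀·r / (1 − (1+r)^(−n)) = 19750.00·0.01225 / (1 − 1.01225^(−34)).
Denominator 1 − (1+r)^(−34) = 0.338978942.
P = 241.937 / 0.338978942 ≈ 713.72.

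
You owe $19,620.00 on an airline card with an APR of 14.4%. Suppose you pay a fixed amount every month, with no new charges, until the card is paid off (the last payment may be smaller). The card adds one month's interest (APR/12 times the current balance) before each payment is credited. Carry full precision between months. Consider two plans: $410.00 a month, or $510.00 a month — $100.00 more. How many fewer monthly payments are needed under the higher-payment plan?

20 fewer payments

Monthly rate r = 14.4%/12 = 1.2% = 0.012.
At $410.00/mo: n = ⌈−ln(1 − rB₀/P)/ln(1+r)⌉ = 72 payments (last $239.82); total interest = total paid − $19,620.00 = $9,729.82.
At $510.00/mo: 52 payments (last $465.57); total interest $6,855.57.
Payments saved = 72 − 52 = 20.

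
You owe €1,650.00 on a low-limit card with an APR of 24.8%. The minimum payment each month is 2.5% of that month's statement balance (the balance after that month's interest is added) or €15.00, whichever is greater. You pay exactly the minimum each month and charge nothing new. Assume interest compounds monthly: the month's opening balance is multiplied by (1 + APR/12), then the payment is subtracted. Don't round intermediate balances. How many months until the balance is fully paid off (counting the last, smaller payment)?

294 months

Monthly rate r = 24.8%/12 = 2.06667% = 0.0206667.
While 2.5% of the post-interest balance exceeds €15.00, each month B ← (B·(1+r))·(1 − 0.025), i.e. B shrinks by the factor (1+r)·0.975 = 0.99515.
This holds for months 1–213. Entering month 214 the balance is €585.79; 2.5% of the post-interest balance is now below €15.00, so the flat €15.00 minimum applies from here.
From month 214 a fixed €15.00 at rate r clears €585.79 in 81 more payments. Total: 213 + 81 = 294 months.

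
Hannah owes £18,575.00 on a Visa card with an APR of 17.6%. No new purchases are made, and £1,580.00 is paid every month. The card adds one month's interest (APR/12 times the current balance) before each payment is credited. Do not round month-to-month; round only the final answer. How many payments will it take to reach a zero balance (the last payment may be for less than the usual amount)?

13 months

Monthly rate r = 17.6%/12 = 1.46667% = 0.0146667.
Recurrence: B ← B·(1+r) − £1,580.00.
Month 1: interest £272.43; balance after payment £17,267.43.
Month 2: interest £253.26; balance after payment £15,940.69.
Closed form: n = −ln(1 − rB₀/P)/ln(1+r) = −ln(0.82757)/ln(1.01467) ≈ 12.998, so the balance reaches zero during payment 13.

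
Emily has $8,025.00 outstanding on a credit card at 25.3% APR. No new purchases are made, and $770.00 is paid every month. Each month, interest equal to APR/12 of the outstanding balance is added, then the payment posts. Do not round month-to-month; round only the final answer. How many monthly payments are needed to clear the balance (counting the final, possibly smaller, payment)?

Monthly rate r = 25.3%/12 = 2.10833% = 0.0210833.
Recurrence: B ← B·(1+r) − $770.00.
Month 1: interest $169.19; balance after payment $7,424.19.
Month 2: interest $156.53; balance after payment $6,810.72.
Closed form: n = −ln(1 − rB₀/P)/ln(1+r) = −ln(0.78027)/ln(1.02108) ≈ 11.892, so the balance reaches zero during payment 12.

12 months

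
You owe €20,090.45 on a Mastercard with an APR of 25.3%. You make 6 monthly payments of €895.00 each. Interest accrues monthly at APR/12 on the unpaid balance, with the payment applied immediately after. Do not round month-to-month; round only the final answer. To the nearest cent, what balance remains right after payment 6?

Monthly rate r = 25.3%/12 = 2.10833% = 0.0210833.
Each month: B ← B·(1+r) − €895.00.
Month 1: interest €423.57; balance after payment €19,619.02.
Month 2: interest €413.63; balance after payment €19,137.66.
Month 3: interest €403.49; balance after payment €18,646.14.
Month 4: interest €393.12; balance after payment €18,144.27.
Month 5: interest €382.54; balance after payment €17,631.81.
Month 6: interest €371.74; balance after payment €17,108.55.

€17,108.55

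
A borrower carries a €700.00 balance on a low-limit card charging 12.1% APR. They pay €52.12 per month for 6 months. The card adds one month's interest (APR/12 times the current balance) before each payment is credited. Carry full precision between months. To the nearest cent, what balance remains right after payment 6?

€422.72

Monthly rate r = 12.1%/12 = 1.00833% = 0.0100833.
Each month: B ← B·(1+r) − €52.12.
Month 1: interest €7.06; balance after payment €654.94.
Month 2: interest €6.60; balance after payment €609.42.
Month 3: interest €6.15; balance after payment €563.45.
Month 4: interest €5.68; balance after payment €517.01.
Month 5: interest €5.21; balance after payment €470.10.
Month 6: interest €4.74; balance after payment €422.72.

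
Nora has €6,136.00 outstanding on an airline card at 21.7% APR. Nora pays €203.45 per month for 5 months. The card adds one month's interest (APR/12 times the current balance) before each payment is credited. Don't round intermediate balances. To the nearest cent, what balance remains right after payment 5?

€5,656.52

Monthly rate r = 21.7%/12 = 1.80833% = 0.0180833.
Each month: B ← B·(1+r) − €203.45.
Month 1: interest €110.96; balance after payment €6,043.51.
Month 2: interest €109.29; balance after payment €5,949.35.
Month 3: interest €107.58; balance after payment €5,853.48.
Month 4: interest €105.85; balance after payment €5,755.88.
Month 5: interest €104.09; balance after payment €5,656.52.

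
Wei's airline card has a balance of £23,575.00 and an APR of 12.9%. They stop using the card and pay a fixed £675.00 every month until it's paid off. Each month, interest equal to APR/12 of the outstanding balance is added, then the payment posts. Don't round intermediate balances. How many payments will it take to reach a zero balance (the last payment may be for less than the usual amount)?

45 months

Monthly rate r = 12.9%/12 = 1.075% = 0.01075.
Recurrence: B ← B·(1+r) − £675.00.
Month 1: interest £253.43; balance after payment £23,153.43.
Month 2: interest £248.90; balance after payment £22,727.33.
Closed form: n = −ln(1 − rB₀/P)/ln(1+r) = −ln(0.62455)/ln(1.01075) ≈ 44.024, so the balance reaches zero during payment 45.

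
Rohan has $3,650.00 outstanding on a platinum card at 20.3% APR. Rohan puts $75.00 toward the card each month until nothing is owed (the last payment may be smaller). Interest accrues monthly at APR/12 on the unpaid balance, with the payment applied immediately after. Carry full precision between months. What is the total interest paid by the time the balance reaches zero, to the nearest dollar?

$4,099

Monthly rate r = 20.3%/12 = 1.69167% = 0.0169167.
Payoff takes n = ⌈−ln(1 − rB₀/P)/ln(1+r)⌉ = ⌈103.318⌉ = 104 payments; the last is $23.98.
Total paid = 103·$75.00 + $23.98 = $7,748.98.
Total interest = total paid − principal = $7,748.98 − $3,650.00 = $4,098.98.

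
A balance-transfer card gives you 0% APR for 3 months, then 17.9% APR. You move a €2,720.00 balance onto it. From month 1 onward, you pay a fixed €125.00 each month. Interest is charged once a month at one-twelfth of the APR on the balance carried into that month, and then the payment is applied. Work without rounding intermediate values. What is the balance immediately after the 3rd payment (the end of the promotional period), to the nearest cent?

Promo months 1–3 at r₀ = 0%/12 = 0; months 4+ at r₁ = 17.9%/12 = 0.0149167.
After month 3 (no interest yet): B = €2,720.00 − 3·€125.00 = €2,345.00.

€2,345.00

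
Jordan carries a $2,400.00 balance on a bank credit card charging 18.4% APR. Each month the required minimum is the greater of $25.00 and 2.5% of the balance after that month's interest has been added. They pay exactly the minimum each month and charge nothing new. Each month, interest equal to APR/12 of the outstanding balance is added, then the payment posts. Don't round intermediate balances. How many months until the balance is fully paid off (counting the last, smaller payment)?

Monthly rate r = 18.4%/12 = 1.53333% = 0.0153333.
While 2.5% of the post-interest balance exceeds $25.00, each month B ← (B·(1+r))·(1 − 0.025), i.e. B shrinks by the factor (1+r)·0.975 = 0.98995.
This holds for months 1–89. Entering month 90 the balance is $976.77; 2.5% of the post-interest balance is now below $25.00, so the flat $25.00 minimum applies from here.
From month 90 a fixed $25.00 at rate r clears $976.77 in 61 more payments. Total: 89 + 61 = 150 months.

150 months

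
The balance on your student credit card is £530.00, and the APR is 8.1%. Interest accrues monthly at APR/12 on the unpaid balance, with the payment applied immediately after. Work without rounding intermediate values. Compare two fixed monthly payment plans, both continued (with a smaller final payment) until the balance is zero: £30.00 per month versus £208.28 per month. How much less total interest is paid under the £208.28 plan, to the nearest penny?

£29.70

Monthly rate r = 8.1%/12 = 0.675% = 0.00675.
At £30.00/mo: n = ⌈−ln(1 − rB₀/P)/ln(1+r)⌉ = 19 payments (last £26.28); total interest = total paid − £530.00 = £36.28.
At £208.28/mo: 3 payments (last £120.02); total interest £6.58.
Interest saved = £36.28 − £6.58 = £29.70.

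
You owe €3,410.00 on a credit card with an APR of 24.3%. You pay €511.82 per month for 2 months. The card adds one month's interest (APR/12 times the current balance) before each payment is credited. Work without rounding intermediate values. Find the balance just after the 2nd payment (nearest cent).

€2,515.50

Monthly rate r = 24.3%/12 = 2.025% = 0.02025.
Each month: B ← B·(1+r) − €511.82.
Month 1: interest €69.05; balance after payment €2,967.23.
Month 2: interest €60.09; balance after payment €2,515.50.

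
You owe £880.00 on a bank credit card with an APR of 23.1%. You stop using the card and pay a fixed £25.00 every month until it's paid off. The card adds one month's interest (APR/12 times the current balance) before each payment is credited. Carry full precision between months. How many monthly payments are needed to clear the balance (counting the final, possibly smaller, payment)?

60 payments

Monthly rate r = 23.1%/12 = 1.925% = 0.01925.
Recurrence: B ← B·(1+r) − £25.00.
Month 1: interest £16.94; balance after payment £871.94.
Month 2: interest £16.78; balance after payment £863.72.
Closed form: n = −ln(1 − rB₀/P)/ln(1+r) = −ln(0.3224)/ln(1.01925) ≈ 59.367, so the balance reaches zero during payment 60.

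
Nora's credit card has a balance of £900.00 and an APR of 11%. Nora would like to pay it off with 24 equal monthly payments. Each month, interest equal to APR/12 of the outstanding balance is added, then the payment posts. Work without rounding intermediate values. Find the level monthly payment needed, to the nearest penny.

Monthly rate r = 11%/12 = 0.916667% = 0.00916667.
Level-payment amortization: P = B₀·r / (1 − (1+r)^(−n)) = 900.00·0.00916667 / (1 − 1.00917^(−24)).
Denominator 1 − (1+r)^(−24) = 0.196676504.
P = 8.25 / 0.196676504 ≈ 41.95.

£41.95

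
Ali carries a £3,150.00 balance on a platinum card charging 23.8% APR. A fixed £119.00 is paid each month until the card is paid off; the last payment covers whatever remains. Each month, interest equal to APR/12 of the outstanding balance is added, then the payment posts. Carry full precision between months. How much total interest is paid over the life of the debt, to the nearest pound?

Monthly rate r = 23.8%/12 = 1.98333% = 0.0198333.
Payoff takes n = ⌈−ln(1 − rB₀/P)/ln(1+r)⌉ = ⌈37.906⌉ = 38 payments; the last is £107.89.
Total paid = 37·£119.00 + £107.89 = £4,510.89.
Total interest = total paid − principal = £4,510.89 − £3,150.00 = £1,360.89.

£1,361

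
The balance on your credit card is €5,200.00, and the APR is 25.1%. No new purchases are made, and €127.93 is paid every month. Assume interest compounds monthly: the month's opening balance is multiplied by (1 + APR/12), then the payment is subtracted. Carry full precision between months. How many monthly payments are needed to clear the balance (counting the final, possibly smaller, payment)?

92 months

Monthly rate r = 25.1%/12 = 2.09167% = 0.0209167.
Recurrence: B ← B·(1+r) − €127.93.
Month 1: interest €108.77; balance after payment €5,180.84.
Month 2: interest €108.37; balance after payment €5,161.27.
Closed form: n = −ln(1 − rB₀/P)/ln(1+r) = −ln(0.1498)/ln(1.02092) ≈ 91.710, so the balance reaches zero during payment 92.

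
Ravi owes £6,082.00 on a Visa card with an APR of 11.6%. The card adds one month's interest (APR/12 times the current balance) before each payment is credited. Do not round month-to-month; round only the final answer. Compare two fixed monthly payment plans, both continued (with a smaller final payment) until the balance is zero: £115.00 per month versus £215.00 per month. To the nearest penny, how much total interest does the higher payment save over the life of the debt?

£1,418.24

Monthly rate r = 11.6%/12 = 0.966667% = 0.00966667.
At £115.00/mo: n = ⌈−ln(1 − rB₀/P)/ln(1+r)⌉ = 75 payments (last £47.79); total interest = total paid − £6,082.00 = £2,475.79.
At £215.00/mo: 34 payments (last £44.55); total interest £1,057.55.
Interest saved = £2,475.79 − £1,057.55 = £1,418.24.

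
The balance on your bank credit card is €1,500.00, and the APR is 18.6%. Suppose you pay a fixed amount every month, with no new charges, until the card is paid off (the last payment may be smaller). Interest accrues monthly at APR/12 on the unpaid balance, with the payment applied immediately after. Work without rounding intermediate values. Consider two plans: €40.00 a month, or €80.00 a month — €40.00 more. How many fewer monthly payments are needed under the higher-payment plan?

34 fewer payments

Monthly rate r = 18.6%/12 = 1.55% = 0.0155.
At €40.00/mo: n = ⌈−ln(1 − rB₀/P)/ln(1+r)⌉ = 57 payments (last €23.84); total interest = total paid − €1,500.00 = €763.84.
At €80.00/mo: 23 payments (last €26.07); total interest €286.07.
Payments saved = 57 − 23 = 34.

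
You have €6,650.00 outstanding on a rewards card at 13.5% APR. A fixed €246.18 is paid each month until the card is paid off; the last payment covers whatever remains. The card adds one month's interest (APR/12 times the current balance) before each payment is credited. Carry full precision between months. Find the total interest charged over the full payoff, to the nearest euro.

€1,322

Monthly rate r = 13.5%/12 = 1.125% = 0.01125.
Payoff takes n = ⌈−ln(1 − rB₀/P)/ln(1+r)⌉ = ⌈32.381⌉ = 33 payments; the last is €94.12.
Total paid = 32·€246.18 + €94.12 = €7,971.88.
Total interest = total paid − principal = €7,971.88 − €6,650.00 = €1,321.88.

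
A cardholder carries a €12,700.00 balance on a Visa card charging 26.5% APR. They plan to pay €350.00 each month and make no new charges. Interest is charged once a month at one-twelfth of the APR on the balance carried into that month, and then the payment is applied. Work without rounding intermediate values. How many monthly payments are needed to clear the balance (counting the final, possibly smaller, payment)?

Monthly rate r = 26.5%/12 = 2.20833% = 0.0220833.
Recurrence: B ← B·(1+r) − €350.00.
Month 1: interest €280.46; balance after payment €12,630.46.
Month 2: interest €278.92; balance after payment €12,559.38.
Closed form: n = −ln(1 − rB₀/P)/ln(1+r) = −ln(0.19869)/ln(1.02208) ≈ 73.983, so the balance reaches zero during payment 74.

74 months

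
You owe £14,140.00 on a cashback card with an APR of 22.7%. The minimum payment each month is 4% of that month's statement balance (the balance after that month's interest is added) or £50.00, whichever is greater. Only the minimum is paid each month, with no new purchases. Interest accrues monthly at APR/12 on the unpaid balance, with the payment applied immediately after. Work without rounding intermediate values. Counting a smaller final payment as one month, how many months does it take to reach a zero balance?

144 months

Monthly rate r = 22.7%/12 = 1.89167% = 0.0189167.
While 4% of the post-interest balance exceeds £50.00, each month B ← (B·(1+r))·(1 − 0.04), i.e. B shrinks by the factor (1+r)·0.96 = 0.97816.
This holds for months 1–111. Entering month 112 the balance is £1,218.84; 4% of the post-interest balance is now below £50.00, so the flat £50.00 minimum applies from here.
From month 112 a fixed £50.00 at rate r clears £1,218.84 in 33 more payments. Total: 111 + 33 = 144 months.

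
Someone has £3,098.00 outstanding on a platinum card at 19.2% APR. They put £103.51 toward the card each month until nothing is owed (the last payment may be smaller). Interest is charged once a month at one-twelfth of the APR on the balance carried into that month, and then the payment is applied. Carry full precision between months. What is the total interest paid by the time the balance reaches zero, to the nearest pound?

Monthly rate r = 19.2%/12 = 1.6% = 0.016.
Payoff takes n = ⌈−ln(1 − rB₀/P)/ln(1+r)⌉ = ⌈41.060⌉ = 42 payments; the last is £6.25.
Total paid = 41·£103.51 + £6.25 = £4,250.16.
Total interest = total paid − principal = £4,250.16 − £3,098.00 = £1,152.16.

£1,152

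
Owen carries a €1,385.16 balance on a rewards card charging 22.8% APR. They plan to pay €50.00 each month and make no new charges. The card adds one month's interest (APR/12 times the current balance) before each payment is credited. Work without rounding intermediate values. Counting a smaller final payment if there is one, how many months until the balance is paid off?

40 payments

Monthly rate r = 22.8%/12 = 1.9% = 0.019.
Recurrence: B ← B·(1+r) − €50.00.
Month 1: interest €26.32; balance after payment €1,361.48.
Month 2: interest €25.87; balance after payment €1,337.35.
Closed form: n = −ln(1 − rB₀/P)/ln(1+r) = −ln(0.47364)/ln(1.019) ≈ 39.705, so the balance reaches zero during payment 40.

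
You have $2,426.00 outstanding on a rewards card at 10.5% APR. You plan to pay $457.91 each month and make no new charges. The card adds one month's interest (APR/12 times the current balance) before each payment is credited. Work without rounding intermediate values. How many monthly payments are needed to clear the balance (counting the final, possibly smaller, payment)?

Monthly rate r = 10.5%/12 = 0.875% = 0.00875.
Recurrence: B ← B·(1+r) − $457.91.
Month 1: interest $21.23; balance after payment $1,989.32.
Month 2: interest $17.41; balance after payment $1,548.81.
Month 3: interest $13.55; balance after payment $1,104.46.
Month 4: interest $9.66; balance after payment $656.21.
Month 5: interest $5.74; balance after payment $204.04.
Month 6: interest $1.79; balance after payment $0.00.

6 payments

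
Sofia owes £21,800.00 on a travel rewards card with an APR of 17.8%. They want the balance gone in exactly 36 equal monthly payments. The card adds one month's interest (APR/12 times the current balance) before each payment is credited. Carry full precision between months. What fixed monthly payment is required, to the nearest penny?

Monthly rate r = 17.8%/12 = 1.48333% = 0.0148333.
Level-payment amortization: P = B₀·r / (1 − (1+r)^(−n)) = 21800.00·0.0148333 / (1 − 1.01483^(−36)).
Denominator 1 − (1+r)^(−36) = 0.411441078.
P = 323.367 / 0.411441078 ≈ 785.94.

£785.94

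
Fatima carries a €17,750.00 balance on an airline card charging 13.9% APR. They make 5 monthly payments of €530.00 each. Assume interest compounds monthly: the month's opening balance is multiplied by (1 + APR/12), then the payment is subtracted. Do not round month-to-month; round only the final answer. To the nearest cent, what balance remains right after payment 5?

Monthly rate r = 13.9%/12 = 1.15833% = 0.0115833.
Each month: B ← B·(1+r) − €530.00.
Month 1: interest €205.60; balance after payment €17,425.60.
Month 2: interest €201.85; balance after payment €17,097.45.
Month 3: interest €198.05; balance after payment €16,765.50.
Month 4: interest €194.20; balance after payment €16,429.70.
Month 5: interest €190.31; balance after payment €16,090.01.

€16,090.01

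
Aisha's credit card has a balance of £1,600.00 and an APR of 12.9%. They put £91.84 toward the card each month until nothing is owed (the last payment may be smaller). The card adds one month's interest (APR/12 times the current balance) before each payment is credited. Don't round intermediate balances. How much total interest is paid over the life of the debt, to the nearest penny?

£181.25

Monthly rate r = 12.9%/12 = 1.075% = 0.01075.
Payoff takes n = ⌈−ln(1 − rB₀/P)/ln(1+r)⌉ = ⌈19.394⌉ = 20 payments; the last is £36.29.
Total paid = 19·£91.84 + £36.29 = £1,781.25.
Total interest = total paid − principal = £1,781.25 − £1,600.00 = £181.25.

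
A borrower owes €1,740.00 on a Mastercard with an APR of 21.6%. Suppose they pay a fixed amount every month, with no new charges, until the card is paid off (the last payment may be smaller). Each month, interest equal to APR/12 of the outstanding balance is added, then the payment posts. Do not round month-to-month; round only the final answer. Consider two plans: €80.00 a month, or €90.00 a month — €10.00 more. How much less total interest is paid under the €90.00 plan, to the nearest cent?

€69.96

Monthly rate r = 21.6%/12 = 1.8% = 0.018.
At €80.00/mo: n = ⌈−ln(1 − rB₀/P)/ln(1+r)⌉ = 28 payments (last €67.72); total interest = total paid − €1,740.00 = €487.72.
At €90.00/mo: 24 payments (last €87.76); total interest €417.76.
Interest saved = €487.72 − €417.76 = €69.96.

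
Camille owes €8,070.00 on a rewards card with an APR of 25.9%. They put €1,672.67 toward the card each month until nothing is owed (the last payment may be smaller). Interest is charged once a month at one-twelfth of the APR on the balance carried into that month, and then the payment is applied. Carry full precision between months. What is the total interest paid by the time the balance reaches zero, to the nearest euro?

Monthly rate r = 25.9%/12 = 2.15833% = 0.0215833.
Payoff takes n = ⌈−ln(1 − rB₀/P)/ln(1+r)⌉ = ⌈5.150⌉ = 6 payments; the last is €252.39.
Total paid = 5·€1,672.67 + €252.39 = €8,615.74.
Total interest = total paid − principal = €8,615.74 − €8,070.00 = €545.74.

€546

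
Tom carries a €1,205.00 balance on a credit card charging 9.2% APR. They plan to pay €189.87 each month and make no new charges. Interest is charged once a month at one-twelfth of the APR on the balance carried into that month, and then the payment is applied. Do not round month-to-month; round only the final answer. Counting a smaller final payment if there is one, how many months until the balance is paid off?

Monthly rate r = 9.2%/12 = 0.766667% = 0.00766667.
Recurrence: B ← B·(1+r) − €189.87.
Month 1: interest €9.24; balance after payment €1,024.37.
Month 2: interest €7.85; balance after payment €842.35.
Closed form: n = −ln(1 − rB₀/P)/ln(1+r) = −ln(0.95134)/ln(1.00767) ≈ 6.531, so the balance reaches zero during payment 7.

7 months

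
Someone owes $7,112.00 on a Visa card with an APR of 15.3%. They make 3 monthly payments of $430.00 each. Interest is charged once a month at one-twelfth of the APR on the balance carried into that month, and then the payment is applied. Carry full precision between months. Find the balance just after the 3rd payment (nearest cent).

Monthly rate r = 15.3%/12 = 1.275% = 0.01275.
Each month: B ← B·(1+r) − $430.00.
Month 1: interest $90.68; balance after payment $6,772.68.
Month 2: interest $86.35; balance after payment $6,429.03.
Month 3: interest $81.97; balance after payment $6,081.00.

$6,081.00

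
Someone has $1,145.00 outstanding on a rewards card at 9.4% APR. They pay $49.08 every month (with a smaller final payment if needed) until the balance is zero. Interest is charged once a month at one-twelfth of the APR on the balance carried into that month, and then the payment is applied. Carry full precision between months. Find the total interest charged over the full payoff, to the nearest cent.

$124.39

Monthly rate r = 9.4%/12 = 0.783333% = 0.00783333.
Payoff takes n = ⌈−ln(1 − rB₀/P)/ln(1+r)⌉ = ⌈25.863⌉ = 26 payments; the last is $42.39.
Total paid = 25·$49.08 + $42.39 = $1,269.39.
Total interest = total paid − principal = $1,269.39 − $1,145.00 = $124.39.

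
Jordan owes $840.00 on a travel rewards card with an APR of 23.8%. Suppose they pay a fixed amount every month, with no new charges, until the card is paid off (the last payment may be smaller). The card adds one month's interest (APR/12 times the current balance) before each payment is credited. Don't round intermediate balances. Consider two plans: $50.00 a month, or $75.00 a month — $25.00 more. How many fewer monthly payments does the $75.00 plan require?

Monthly rate r = 23.8%/12 = 1.98333% = 0.0198333.
At $50.00/mo: n = ⌈−ln(1 − rB₀/P)/ln(1+r)⌉ = 21 payments (last $31.89); total interest = total paid − $840.00 = $191.89.
At $75.00/mo: 13 payments (last $59.43); total interest $119.43.
Payments saved = 21 − 13 = 8.

8 fewer payments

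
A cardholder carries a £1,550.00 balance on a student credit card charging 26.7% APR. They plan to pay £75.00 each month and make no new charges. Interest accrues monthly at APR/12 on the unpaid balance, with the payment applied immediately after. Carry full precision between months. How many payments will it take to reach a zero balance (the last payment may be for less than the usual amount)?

Monthly rate r = 26.7%/12 = 2.225% = 0.02225.
Recurrence: B ← B·(1+r) − £75.00.
Month 1: interest £34.49; balance after payment £1,509.49.
Month 2: interest £33.59; balance after payment £1,468.07.
Closed form: n = −ln(1 − rB₀/P)/ln(1+r) = −ln(0.54017)/ln(1.02225) ≈ 27.987, so the balance reaches zero during payment 28.

28 months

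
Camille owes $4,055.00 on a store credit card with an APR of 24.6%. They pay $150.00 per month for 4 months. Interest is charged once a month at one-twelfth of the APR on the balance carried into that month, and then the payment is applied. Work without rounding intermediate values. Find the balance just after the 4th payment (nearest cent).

Monthly rate r = 24.6%/12 = 2.05% = 0.0205.
Each month: B ← B·(1+r) − $150.00.
Month 1: interest $83.13; balance after payment $3,988.13.
Month 2: interest $81.76; balance after payment $3,919.88.
Month 3: interest $80.36; balance after payment $3,850.24.
Month 4: interest $78.93; balance after payment $3,779.17.

$3,779.17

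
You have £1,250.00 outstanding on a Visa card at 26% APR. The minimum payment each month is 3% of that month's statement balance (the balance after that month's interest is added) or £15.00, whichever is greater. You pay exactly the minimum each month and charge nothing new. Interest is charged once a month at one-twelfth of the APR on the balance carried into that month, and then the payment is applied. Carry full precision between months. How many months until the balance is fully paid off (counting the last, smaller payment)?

162 months

Monthly rate r = 26%/12 = 2.16667% = 0.0216667.
While 3% of the post-interest balance exceeds £15.00, each month B ← (B·(1+r))·(1 − 0.03), i.e. B shrinks by the factor (1+r)·0.97 = 0.99102.
This holds for months 1–104. Entering month 105 the balance is £489.02; 3% of the post-interest balance is now below £15.00, so the flat £15.00 minimum applies from here.
From month 105 a fixed £15.00 at rate r clears £489.02 in 58 more payments. Total: 104 + 58 = 162 months.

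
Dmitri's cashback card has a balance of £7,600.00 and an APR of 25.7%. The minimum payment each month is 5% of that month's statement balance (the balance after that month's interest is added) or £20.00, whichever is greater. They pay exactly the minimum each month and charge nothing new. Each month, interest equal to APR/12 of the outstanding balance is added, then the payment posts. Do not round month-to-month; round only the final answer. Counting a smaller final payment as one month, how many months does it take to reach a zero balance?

125 months

Monthly rate r = 25.7%/12 = 2.14167% = 0.0214167.
While 5% of the post-interest balance exceeds £20.00, each month B ← (B·(1+r))·(1 − 0.05), i.e. B shrinks by the factor (1+r)·0.95 = 0.97035.
This holds for months 1–99. Entering month 100 the balance is £385.96; 5% of the post-interest balance is now below £20.00, so the flat £20.00 minimum applies from here.
From month 100 a fixed £20.00 at rate r clears £385.96 in 26 more payments. Total: 99 + 26 = 125 months.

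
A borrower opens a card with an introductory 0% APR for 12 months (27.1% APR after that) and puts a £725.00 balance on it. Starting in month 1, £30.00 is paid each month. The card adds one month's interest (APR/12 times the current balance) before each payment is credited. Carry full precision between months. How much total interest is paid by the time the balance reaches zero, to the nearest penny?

£66.64

Promo months 1–12 at r₀ = 0%/12 = 0; months 13+ at r₁ = 27.1%/12 = 0.0225833.
After month 12 (no interest yet): B = £725.00 − 12·£30.00 = £365.00.
Then at r₁ with £30.00/mo: n₂ = −ln(1 − r₁·B/P)/ln(1+r₁) ≈ 14.39 → 15 more payments.
Total paid = 26·£30.00 + £11.64 = £791.64; interest = £791.64 − £725.00 = £66.64.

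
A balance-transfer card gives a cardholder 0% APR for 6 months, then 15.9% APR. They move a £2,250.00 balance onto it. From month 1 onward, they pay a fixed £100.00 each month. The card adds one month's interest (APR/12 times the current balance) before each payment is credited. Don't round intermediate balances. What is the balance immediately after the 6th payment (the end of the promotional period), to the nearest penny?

£1,650.00

Promo months 1–6 at r₀ = 0%/12 = 0; months 7+ at r₁ = 15.9%/12 = 0.01325.
After month 6 (no interest yet): B = £2,250.00 − 6·£100.00 = £1,650.00.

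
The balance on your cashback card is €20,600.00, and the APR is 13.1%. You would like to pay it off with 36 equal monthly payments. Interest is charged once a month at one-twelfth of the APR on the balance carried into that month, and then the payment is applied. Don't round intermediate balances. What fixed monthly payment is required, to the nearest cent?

Monthly rate r = 13.1%/12 = 1.09167% = 0.0109167.
Level-payment amortization: P = B₀·r / (1 − (1+r)^(−n)) = 20600.00·0.0109167 / (1 − 1.01092^(−36)).
Denominator 1 − (1+r)^(−36) = 0.323532152.
P = 224.883 / 0.323532152 ≈ 695.09.

€695.09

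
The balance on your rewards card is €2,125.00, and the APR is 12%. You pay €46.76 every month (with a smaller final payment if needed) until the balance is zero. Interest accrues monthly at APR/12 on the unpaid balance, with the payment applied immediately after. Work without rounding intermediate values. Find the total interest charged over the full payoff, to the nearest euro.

€723

Monthly rate r = 12%/12 = 1% = 0.01.
Payoff takes n = ⌈−ln(1 − rB₀/P)/ln(1+r)⌉ = ⌈60.898⌉ = 61 payments; the last is €42.02.
Total paid = 60·€46.76 + €42.02 = €2,847.62.
Total interest = total paid − principal = €2,847.62 − €2,125.00 = €722.62.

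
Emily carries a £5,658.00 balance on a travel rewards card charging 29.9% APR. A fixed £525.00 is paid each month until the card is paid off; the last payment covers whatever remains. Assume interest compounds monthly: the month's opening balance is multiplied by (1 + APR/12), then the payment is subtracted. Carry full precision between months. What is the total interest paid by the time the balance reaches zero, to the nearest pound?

£1,014

Monthly rate r = 29.9%/12 = 2.49167% = 0.0249167.
Payoff takes n = ⌈−ln(1 − rB₀/P)/ln(1+r)⌉ = ⌈12.706⌉ = 13 payments; the last is £371.74.
Total paid = 12·£525.00 + £371.74 = £6,671.74.
Total interest = total paid − principal = £6,671.74 − £5,658.00 = £1,013.74.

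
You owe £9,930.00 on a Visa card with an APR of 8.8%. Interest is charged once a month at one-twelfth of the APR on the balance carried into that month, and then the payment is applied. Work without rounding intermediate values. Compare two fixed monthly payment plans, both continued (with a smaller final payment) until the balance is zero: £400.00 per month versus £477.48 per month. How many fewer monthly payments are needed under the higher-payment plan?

Monthly rate r = 8.8%/12 = 0.733333% = 0.00733333.
At £400.00/mo: n = ⌈−ln(1 − rB₀/P)/ln(1+r)⌉ = 28 payments (last £201.64); total interest = total paid − £9,930.00 = £1,071.64.
At £477.48/mo: 23 payments (last £309.53); total interest £884.09.
Payments saved = 28 − 23 = 5.

5 fewer payments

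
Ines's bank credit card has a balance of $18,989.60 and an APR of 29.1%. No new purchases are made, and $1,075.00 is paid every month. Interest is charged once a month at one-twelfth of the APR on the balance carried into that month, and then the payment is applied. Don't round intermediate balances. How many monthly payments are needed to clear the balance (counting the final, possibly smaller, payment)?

Monthly rate r = 29.1%/12 = 2.425% = 0.02425.
Recurrence: B ← B·(1+r) − $1,075.00.
Month 1: interest $460.50; balance after payment $18,375.10.
Month 2: interest $445.60; balance after payment $17,745.69.
Closed form: n = −ln(1 − rB₀/P)/ln(1+r) = −ln(0.57163)/ln(1.02425) ≈ 23.341, so the balance reaches zero during payment 24.

24 months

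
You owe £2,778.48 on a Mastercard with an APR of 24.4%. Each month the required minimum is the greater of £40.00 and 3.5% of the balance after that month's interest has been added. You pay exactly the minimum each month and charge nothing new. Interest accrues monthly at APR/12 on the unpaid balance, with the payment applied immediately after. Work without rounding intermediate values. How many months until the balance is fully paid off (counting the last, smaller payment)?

101 months

Monthly rate r = 24.4%/12 = 2.03333% = 0.0203333.
While 3.5% of the post-interest balance exceeds £40.00, each month B ← (B·(1+r))·(1 − 0.035), i.e. B shrinks by the factor (1+r)·0.965 = 0.98462.
This holds for months 1–59. Entering month 60 the balance is £1,113.53; 3.5% of the post-interest balance is now below £40.00, so the flat £40.00 minimum applies from here.
From month 60 a fixed £40.00 at rate r clears £1,113.53 in 42 more payments. Total: 59 + 42 = 101 months.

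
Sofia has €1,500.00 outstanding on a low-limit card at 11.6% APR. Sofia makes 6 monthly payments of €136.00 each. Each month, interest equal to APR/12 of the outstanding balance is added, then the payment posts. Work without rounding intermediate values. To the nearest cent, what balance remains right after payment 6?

Monthly rate r = 11.6%/12 = 0.966667% = 0.00966667.
Each month: B ← B·(1+r) − €136.00.
Month 1: interest €14.50; balance after payment €1,378.50.
Month 2: interest €13.33; balance after payment €1,255.83.
Month 3: interest €12.14; balance after payment €1,131.97.
Month 4: interest €10.94; balance after payment €1,006.91.
Month 5: interest €9.73; balance after payment €880.64.
Month 6: interest €8.51; balance after payment €753.15.

€753.15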